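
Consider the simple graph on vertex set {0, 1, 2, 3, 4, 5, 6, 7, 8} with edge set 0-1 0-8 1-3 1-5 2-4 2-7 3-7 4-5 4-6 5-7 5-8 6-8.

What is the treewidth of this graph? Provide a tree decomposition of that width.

Every bag has size at most 4, so the width is 4 − 1 = 3 and tw(G) ≤ 3. For the lower bound: the 4 vertex sets {0,1,3}, {7}, {5}, {2,4,6,8} are disjoint, each induces a connected subgraph, and every pair is joined by at least one edge of G. Contracting each set to a single vertex therefore yields K_{4} as a minor, and since treewidth is minor-monotone, tw(G) ≥ tw(K_{4}) = 3. Combining the bounds, tw(G) = 3.

Treewidth 3.
Bags: B1 = {0, 1, 3, 7}  B2 = {0, 1, 5, 7}  B3 = {0, 5, 7, 8}  B4 = {2, 5, 7, 8}  B5 = {2, 4, 5, 8}  B6 = {2, 4, 6, 8}
Tree: B1–B2, B2–B3, B3–B4, B4–B5, B5–B6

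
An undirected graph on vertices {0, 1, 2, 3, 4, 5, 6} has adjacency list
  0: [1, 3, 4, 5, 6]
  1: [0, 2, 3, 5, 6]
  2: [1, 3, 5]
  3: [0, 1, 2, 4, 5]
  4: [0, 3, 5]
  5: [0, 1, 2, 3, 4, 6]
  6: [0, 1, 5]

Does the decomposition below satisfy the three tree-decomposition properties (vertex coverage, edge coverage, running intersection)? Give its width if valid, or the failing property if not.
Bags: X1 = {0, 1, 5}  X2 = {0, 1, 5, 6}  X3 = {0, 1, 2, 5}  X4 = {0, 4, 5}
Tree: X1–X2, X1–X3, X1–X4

A tree decomposition must satisfy three properties: every vertex lies in some bag; for every edge, both endpoints lie together in some bag; and for every vertex, the bags containing it form a connected subtree. Here vertex 3 appears in no bag, so the decomposition is invalid.

No — vertex 3 appears in no bag.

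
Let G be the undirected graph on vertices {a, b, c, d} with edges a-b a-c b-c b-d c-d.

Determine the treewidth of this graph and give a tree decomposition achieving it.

Treewidth 2.
One optimal decomposition is:
Bags: B1 = {a, b, c}  B2 = {b, c, d}
Tree: B1–B2

Each bag holds 3 vertices, so the decomposition has width 2, which upper-bounds the treewidth. For the lower bound, the 3 vertices {b, c, d} are pairwise adjacent, and any tree decomposition puts a clique entirely inside one bag — forcing width ≥ 2. Therefore the treewidth is 2.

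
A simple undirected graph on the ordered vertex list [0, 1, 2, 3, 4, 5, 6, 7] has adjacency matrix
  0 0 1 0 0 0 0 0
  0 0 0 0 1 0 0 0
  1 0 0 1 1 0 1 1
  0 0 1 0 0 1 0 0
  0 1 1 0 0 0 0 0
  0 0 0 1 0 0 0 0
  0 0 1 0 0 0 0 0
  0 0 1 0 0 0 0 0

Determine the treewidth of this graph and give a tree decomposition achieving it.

Every bag has size at most 2, so the width is 2 − 1 = 1 and tw(G) ≤ 1. Any graph with an edge has treewidth ≥ 1, and G has the edge 7–2. Therefore the treewidth is 1.

Treewidth 1.
One such decomposition:
Bags: B1 = {2, 7}  B2 = {2, 3}  B3 = {3, 5}  B4 = {2, 4}  B5 = {0, 2}  B6 = {1, 4}  B7 = {2, 6}
Tree: B1–B2, B2–B3, B1–B4, B1–B5, B4–B6, B4–B7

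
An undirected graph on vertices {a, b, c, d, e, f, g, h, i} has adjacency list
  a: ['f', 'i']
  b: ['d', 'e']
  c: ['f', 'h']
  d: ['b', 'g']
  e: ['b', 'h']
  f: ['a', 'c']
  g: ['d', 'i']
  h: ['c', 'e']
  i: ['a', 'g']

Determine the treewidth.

A width-2 tree decomposition is:
Bags: B1 = {a, g, i}  B2 = {a, f, g}  B3 = {c, f, g}  B4 = {c, g, h}  B5 = {e, g, h}  B6 = {b, e, g}  B7 = {b, d, g}
Tree: B1–B2, B2–B3, B3–B4, B4–B5, B5–B6, B6–B7
The largest bag has 3 vertices, giving width 2; this decomposition certifies tw(G) ≤ 2. The edges g–i–a–f–c–h–e–b–d–g form a cycle, so G is not a tree and its treewidth is at least 2. Combining the bounds, tw(G) = 2.

2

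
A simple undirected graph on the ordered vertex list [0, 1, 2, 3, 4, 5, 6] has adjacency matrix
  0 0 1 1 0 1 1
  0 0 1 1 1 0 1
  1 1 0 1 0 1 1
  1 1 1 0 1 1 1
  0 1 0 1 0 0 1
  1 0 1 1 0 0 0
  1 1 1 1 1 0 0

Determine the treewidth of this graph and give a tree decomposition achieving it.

Treewidth 3.
One optimal decomposition is:
Bags: B1 = {1, 2, 3, 6}  B2 = {0, 2, 3, 6}  B3 = {1, 3, 4, 6}  B4 = {0, 2, 3, 5}
Tree: B1–B2, B1–B3, B2–B4

Every bag has size at most 4, so the width is 4 − 1 = 3 and tw(G) ≤ 3. Conversely, {0, 2, 3, 5} is a clique of size 4, and the vertices of any clique must share a bag in every tree decomposition; so some bag has ≥ 4 vertices and tw(G) ≥ 3. Combining the bounds, tw(G) = 3.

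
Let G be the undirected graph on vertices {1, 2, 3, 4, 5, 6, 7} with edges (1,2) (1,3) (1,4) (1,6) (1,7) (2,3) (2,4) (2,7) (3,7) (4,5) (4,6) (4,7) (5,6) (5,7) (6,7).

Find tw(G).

3

A width-3 tree decomposition is:
Bags: B1 = {1, 2, 4, 7}  B2 = {1, 2, 3, 7}  B3 = {1, 4, 6, 7}  B4 = {4, 5, 6, 7}
Tree: B1–B2, B1–B3, B3–B4
Each bag holds 4 vertices, so the decomposition has width 3, which upper-bounds the treewidth. On the other hand G contains the 4-clique {1, 2, 3, 7}. A clique must lie in a single bag of any decomposition, so no decomposition can have width below 3. Hence tw(G) = 3 exactly.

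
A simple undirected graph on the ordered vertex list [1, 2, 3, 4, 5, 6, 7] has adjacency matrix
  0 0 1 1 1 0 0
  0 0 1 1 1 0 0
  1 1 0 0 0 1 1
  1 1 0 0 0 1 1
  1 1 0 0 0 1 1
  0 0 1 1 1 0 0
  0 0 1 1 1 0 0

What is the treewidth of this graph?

3

A width-3 tree decomposition is:
Bags: B1 = {3, 4, 5, 7}  B2 = {3, 4, 5, 6}  B3 = {2, 3, 4, 5}  B4 = {1, 3, 4, 5}
Tree: B1–B2, B2–B3, B3–B4
The largest bag has 4 vertices, giving width 3; this decomposition certifies tw(G) ≤ 3. For the lower bound: the 4 vertex sets {3,7}, {5,6}, {4}, {2} are disjoint, each induces a connected subgraph, and every pair is joined by at least one edge of G. Contracting each set to a single vertex therefore yields K_{4} as a minor, and since treewidth is minor-monotone, tw(G) ≥ tw(K_{4}) = 3. The upper and lower bounds meet at 3, so that is the treewidth.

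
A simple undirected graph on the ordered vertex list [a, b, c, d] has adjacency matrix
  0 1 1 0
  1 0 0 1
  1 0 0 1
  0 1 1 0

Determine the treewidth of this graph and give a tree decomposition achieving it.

The largest bag has 3 vertices, giving width 2; this decomposition certifies tw(G) ≤ 2. The edges b–a–c–d–b form a cycle, so G is not a tree and its treewidth is at least 2. Combining the bounds, tw(G) = 2.

Treewidth 2.
One optimal decomposition is:
Bags: B1 = {a, b, c}  B2 = {b, c, d}
Tree: B1–B2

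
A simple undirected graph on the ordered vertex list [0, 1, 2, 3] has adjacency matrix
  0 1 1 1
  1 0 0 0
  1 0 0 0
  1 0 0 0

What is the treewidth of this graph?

A width-1 tree decomposition is:
Bags: B1 = {0, 3}  B2 = {0, 1}  B3 = {0, 2}
Tree: B1–B2, B2–B3
The largest bag has 2 vertices, giving width 1; this decomposition certifies tw(G) ≤ 1. Since G has at least one edge (e.g. 0–3), it is not an edgeless graph, so tw(G) ≥ 1. Combining the bounds, tw(G) = 1.

1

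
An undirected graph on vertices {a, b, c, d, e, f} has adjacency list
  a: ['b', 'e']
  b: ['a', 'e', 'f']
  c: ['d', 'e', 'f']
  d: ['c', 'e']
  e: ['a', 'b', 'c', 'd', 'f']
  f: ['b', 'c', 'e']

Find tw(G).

A width-2 tree decomposition is:
Bags: B1 = {c, e, f}  B2 = {c, d, e}  B3 = {b, e, f}  B4 = {a, b, e}
Tree: B1–B2, B1–B3, B3–B4
Every bag has size at most 3, so the width is 3 − 1 = 2 and tw(G) ≤ 2. Conversely, {c, d, e} is a clique of size 3, and the vertices of any clique must share a bag in every tree decomposition; so some bag has ≥ 3 vertices and tw(G) ≥ 2. Hence tw(G) = 2 exactly.

2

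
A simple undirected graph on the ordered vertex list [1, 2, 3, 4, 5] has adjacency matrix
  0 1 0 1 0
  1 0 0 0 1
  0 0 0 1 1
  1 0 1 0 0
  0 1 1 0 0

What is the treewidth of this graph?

2

A width-2 tree decomposition is:
Bags: B1 = {3, 4, 5}  B2 = {1, 4, 5}  B3 = {1, 2, 5}
Tree: B1–B2, B2–B3
The largest bag has 3 vertices, giving width 2; this decomposition certifies tw(G) ≤ 2. The edges 5–3–4–1–2–5 form a cycle, so G is not a tree and its treewidth is at least 2. Hence tw(G) = 2 exactly.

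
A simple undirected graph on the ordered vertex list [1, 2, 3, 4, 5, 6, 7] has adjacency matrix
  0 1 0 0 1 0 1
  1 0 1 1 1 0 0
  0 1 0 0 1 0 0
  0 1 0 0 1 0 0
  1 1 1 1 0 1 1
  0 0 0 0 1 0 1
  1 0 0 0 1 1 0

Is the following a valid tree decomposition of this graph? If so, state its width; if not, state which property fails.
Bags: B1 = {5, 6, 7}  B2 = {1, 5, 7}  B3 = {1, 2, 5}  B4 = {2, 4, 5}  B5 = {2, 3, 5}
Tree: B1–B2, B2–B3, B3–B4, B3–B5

Checking the three conditions: (i) the bags cover all of {1, 2, 3, 4, 5, 6, 7}; (ii) for each edge, some bag contains both endpoints; (iii) the bags containing any fixed vertex form a subtree. All hold, so the decomposition is valid with width 3 − 1 = 2.

Yes; width 2.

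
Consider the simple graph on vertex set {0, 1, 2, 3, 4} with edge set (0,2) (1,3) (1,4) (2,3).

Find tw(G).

1

A width-1 tree decomposition is:
Bags: B1 = {1, 4}  B2 = {1, 3}  B3 = {2, 3}  B4 = {0, 2}
Tree: B1–B2, B2–B3, B3–B4
The largest bag has 2 vertices, giving width 1; this decomposition certifies tw(G) ≤ 1. Since G has at least one edge (e.g. 4–1), it is not an edgeless graph, so tw(G) ≥ 1. Therefore the treewidth is 1.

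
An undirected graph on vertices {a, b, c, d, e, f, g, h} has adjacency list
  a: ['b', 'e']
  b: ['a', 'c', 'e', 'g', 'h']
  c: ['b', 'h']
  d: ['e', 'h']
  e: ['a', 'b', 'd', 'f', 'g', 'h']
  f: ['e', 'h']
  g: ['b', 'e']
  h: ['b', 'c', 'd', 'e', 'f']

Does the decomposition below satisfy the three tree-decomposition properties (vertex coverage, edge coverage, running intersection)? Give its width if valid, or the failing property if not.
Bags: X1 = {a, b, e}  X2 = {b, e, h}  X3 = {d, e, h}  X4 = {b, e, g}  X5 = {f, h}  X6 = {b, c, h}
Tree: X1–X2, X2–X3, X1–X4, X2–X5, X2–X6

No — edge (e,f) lies in no bag.

A tree decomposition must satisfy three properties: every vertex lies in some bag; for every edge, both endpoints lie together in some bag; and for every vertex, the bags containing it form a connected subtree. Here edge (e,f) lies in no bag, so the decomposition is invalid.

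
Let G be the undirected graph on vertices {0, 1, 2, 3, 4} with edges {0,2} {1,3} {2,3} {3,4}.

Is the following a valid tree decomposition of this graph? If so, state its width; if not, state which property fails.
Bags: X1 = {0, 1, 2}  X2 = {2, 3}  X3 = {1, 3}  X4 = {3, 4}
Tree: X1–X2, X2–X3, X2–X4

A tree decomposition must satisfy three properties: every vertex lies in some bag; for every edge, both endpoints lie together in some bag; and for every vertex, the bags containing it form a connected subtree. Here bags containing vertex 1 are not connected in the tree, so the decomposition is invalid.

No — bags containing vertex 1 are not connected in the tree.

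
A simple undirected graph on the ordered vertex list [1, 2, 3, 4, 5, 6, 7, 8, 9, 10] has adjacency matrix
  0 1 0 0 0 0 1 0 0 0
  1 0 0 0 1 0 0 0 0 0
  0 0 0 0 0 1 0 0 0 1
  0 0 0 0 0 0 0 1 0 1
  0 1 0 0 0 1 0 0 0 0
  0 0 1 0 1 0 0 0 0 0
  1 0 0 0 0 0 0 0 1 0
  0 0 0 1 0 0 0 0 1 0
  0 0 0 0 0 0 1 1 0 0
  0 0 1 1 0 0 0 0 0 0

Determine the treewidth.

2

A width-2 tree decomposition is:
Bags: B1 = {3, 5, 6}  B2 = {2, 3, 5}  B3 = {1, 2, 3}  B4 = {1, 3, 7}  B5 = {3, 7, 9}  B6 = {3, 8, 9}  B7 = {3, 4, 8}  B8 = {3, 4, 10}
Tree: B1–B2, B2–B3, B3–B4, B4–B5, B5–B6, B6–B7, B7–B8
Every bag has size at most 3, so the width is 3 − 1 = 2 and tw(G) ≤ 2. Since 3–6–5–2–1–7–9–8–4–10–3 is a cycle in G, G is not acyclic. Forests are exactly the graphs of treewidth ≤ 1, so tw(G) ≥ 2. The upper and lower bounds meet at 2, so that is the treewidth.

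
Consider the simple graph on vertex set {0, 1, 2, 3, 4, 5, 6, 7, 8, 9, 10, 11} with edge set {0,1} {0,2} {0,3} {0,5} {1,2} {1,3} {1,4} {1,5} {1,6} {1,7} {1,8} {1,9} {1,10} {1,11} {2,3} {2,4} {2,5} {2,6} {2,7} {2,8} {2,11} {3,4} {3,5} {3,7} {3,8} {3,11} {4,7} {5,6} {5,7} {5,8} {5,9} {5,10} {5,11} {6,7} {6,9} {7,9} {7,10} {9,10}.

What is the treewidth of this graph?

4

A width-4 tree decomposition is:
Bags: B1 = {1, 2, 3, 5, 7}  B2 = {1, 2, 3, 5, 8}  B3 = {1, 2, 3, 4, 7}  B4 = {1, 2, 5, 6, 7}  B5 = {0, 1, 2, 3, 5}  B6 = {1, 2, 3, 5, 11}  B7 = {1, 5, 6, 7, 9}  B8 = {1, 5, 7, 9, 10}
Tree: B1–B2, B1–B3, B1–B4, B1–B5, B2–B6, B4–B7, B7–B8
Each bag holds 5 vertices, so the decomposition has width 4, which upper-bounds the treewidth. For the lower bound, the 5 vertices {1, 2, 3, 4, 7} are pairwise adjacent, and any tree decomposition puts a clique entirely inside one bag — forcing width ≥ 4. Therefore the treewidth is 4.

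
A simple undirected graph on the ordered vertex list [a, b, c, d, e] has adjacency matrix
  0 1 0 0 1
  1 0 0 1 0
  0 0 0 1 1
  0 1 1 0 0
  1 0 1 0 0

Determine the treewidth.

A width-2 tree decomposition is:
Bags: B1 = {a, b, e}  B2 = {b, c, e}  B3 = {b, c, d}
Tree: B1–B2, B2–B3
The largest bag has 3 vertices, giving width 2; this decomposition certifies tw(G) ≤ 2. For the lower bound, G contains the cycle b–a–e–c–d–b, so G is not a forest; only forests have treewidth ≤ 1, hence tw(G) ≥ 2. Therefore the treewidth is 2.

2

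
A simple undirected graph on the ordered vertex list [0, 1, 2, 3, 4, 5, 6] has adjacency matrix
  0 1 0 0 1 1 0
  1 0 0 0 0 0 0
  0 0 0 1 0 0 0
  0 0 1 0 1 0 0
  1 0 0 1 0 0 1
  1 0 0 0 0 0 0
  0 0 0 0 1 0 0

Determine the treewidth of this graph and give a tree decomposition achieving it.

Treewidth 1.
One such decomposition:
Bags: B1 = {3, 4}  B2 = {0, 4}  B3 = {4, 6}  B4 = {0, 5}  B5 = {2, 3}  B6 = {0, 1}
Tree: B1–B2, B1–B3, B2–B4, B1–B5, B4–B6

Each bag holds 2 vertices, so the decomposition has width 1, which upper-bounds the treewidth. Any graph with an edge has treewidth ≥ 1, and G has the edge 4–3. Hence tw(G) = 1 exactly.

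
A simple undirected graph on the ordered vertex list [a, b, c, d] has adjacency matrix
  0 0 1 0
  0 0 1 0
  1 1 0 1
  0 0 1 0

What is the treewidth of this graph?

A width-1 tree decomposition is:
Bags: B1 = {c, d}  B2 = {a, c}  B3 = {b, c}
Tree: B1–B2, B1–B3
The largest bag has 2 vertices, giving width 1; this decomposition certifies tw(G) ≤ 1. G has an edge, so its treewidth is at least 1. The upper and lower bounds meet at 1, so that is the treewidth.

1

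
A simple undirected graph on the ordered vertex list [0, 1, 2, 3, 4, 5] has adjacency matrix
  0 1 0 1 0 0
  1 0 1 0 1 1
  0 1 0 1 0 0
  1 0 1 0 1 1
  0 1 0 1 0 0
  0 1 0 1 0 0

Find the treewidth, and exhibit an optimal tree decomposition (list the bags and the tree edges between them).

Treewidth 2.
Bags: B1 = {1, 2, 3}  B2 = {0, 1, 3}  B3 = {1, 3, 5}  B4 = {1, 3, 4}
Tree: B1–B2, B2–B3, B3–B4

Every bag has size at most 3, so the width is 3 − 1 = 2 and tw(G) ≤ 2. For the lower bound, G contains the cycle 2–1–0–3–2, so G is not a forest; only forests have treewidth ≤ 1, hence tw(G) ≥ 2. Combining the bounds, tw(G) = 2.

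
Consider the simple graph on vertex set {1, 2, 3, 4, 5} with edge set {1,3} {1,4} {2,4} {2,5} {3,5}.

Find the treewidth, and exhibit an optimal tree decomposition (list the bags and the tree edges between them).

The largest bag has 3 vertices, giving width 2; this decomposition certifies tw(G) ≤ 2. For the lower bound, G contains the cycle 2–4–1–3–5–2, so G is not a forest; only forests have treewidth ≤ 1, hence tw(G) ≥ 2. Combining the bounds, tw(G) = 2.

Treewidth 2.
One optimal decomposition is:
Bags: B1 = {1, 2, 4}  B2 = {1, 2, 3}  B3 = {2, 3, 5}
Tree: B1–B2, B2–B3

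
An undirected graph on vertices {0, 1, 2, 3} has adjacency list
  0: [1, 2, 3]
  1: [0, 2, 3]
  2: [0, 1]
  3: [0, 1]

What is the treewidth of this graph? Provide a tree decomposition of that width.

Treewidth 2.
One such decomposition:
Bags: B1 = {0, 1, 2}  B2 = {0, 1, 3}
Tree: B1–B2

Each bag holds 3 vertices, so the decomposition has width 2, which upper-bounds the treewidth. Conversely, {0, 1, 2} is a clique of size 3, and the vertices of any clique must share a bag in every tree decomposition; so some bag has ≥ 3 vertices and tw(G) ≥ 2. Therefore the treewidth is 2.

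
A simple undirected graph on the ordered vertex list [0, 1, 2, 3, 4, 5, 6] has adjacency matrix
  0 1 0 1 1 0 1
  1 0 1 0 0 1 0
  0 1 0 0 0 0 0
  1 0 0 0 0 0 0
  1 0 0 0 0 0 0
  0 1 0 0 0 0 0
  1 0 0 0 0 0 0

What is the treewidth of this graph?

A width-1 tree decomposition is:
Bags: B1 = {0, 1}  B2 = {1, 5}  B3 = {0, 3}  B4 = {1, 2}  B5 = {0, 4}  B6 = {0, 6}
Tree: B1–B2, B1–B3, B1–B4, B1–B5, B3–B6
Each bag holds 2 vertices, so the decomposition has width 1, which upper-bounds the treewidth. Any graph with an edge has treewidth ≥ 1, and G has the edge 1–0. Combining the bounds, tw(G) = 1.

1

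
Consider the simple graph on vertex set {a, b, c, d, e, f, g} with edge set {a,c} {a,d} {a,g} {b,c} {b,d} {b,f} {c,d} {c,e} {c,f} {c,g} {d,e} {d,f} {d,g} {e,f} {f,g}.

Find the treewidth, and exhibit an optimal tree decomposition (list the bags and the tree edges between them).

Treewidth 3.
Bags: B1 = {c, d, f, g}  B2 = {b, c, d, f}  B3 = {a, c, d, g}  B4 = {c, d, e, f}
Tree: B1–B2, B1–B3, B2–B4

The largest bag has 4 vertices, giving width 3; this decomposition certifies tw(G) ≤ 3. On the other hand G contains the 4-clique {a, c, d, g}. A clique must lie in a single bag of any decomposition, so no decomposition can have width below 3. The upper and lower bounds meet at 3, so that is the treewidth.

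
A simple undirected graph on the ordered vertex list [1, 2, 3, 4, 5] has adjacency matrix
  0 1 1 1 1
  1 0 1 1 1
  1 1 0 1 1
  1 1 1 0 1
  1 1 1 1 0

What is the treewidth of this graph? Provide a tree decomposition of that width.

With just one bag of size 5, the width is 5 − 1 = 4, so tw(G) ≤ 4. Conversely, {1, 2, 3, 4, 5} is a clique of size 5, and the vertices of any clique must share a bag in every tree decomposition; so some bag has ≥ 5 vertices and tw(G) ≥ 4. Therefore the treewidth is 4.

Treewidth 4.
Bags: B1 = {1, 2, 3, 4, 5}
Tree: (single bag)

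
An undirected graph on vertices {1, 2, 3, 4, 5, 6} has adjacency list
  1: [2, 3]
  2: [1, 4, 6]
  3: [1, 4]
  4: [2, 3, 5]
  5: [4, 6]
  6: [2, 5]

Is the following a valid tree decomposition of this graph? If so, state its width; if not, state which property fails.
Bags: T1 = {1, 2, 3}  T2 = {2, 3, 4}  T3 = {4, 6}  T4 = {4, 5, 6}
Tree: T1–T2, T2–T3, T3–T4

No — edge (2,6) lies in no bag.

A tree decomposition must satisfy three properties: every vertex lies in some bag; for every edge, both endpoints lie together in some bag; and for every vertex, the bags containing it form a connected subtree. Here edge (2,6) lies in no bag, so the decomposition is invalid.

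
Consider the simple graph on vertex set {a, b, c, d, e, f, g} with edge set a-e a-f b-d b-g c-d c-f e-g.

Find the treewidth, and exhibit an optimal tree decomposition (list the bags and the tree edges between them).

Treewidth 2.
Bags: B1 = {b, c, d}  B2 = {b, c, f}  B3 = {a, b, f}  B4 = {a, b, e}  B5 = {b, e, g}
Tree: B1–B2, B2–B3, B3–B4, B4–B5

Each bag holds 3 vertices, so the decomposition has width 2, which upper-bounds the treewidth. For the lower bound, G contains the cycle b–d–c–f–a–e–g–b, so G is not a forest; only forests have treewidth ≤ 1, hence tw(G) ≥ 2. The upper and lower bounds meet at 2, so that is the treewidth.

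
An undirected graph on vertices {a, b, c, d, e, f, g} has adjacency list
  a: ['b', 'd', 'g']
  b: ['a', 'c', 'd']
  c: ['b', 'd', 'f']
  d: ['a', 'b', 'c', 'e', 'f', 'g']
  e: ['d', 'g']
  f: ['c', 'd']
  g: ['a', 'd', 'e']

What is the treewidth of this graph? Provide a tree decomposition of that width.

Treewidth 2.
One such decomposition:
Bags: B1 = {a, b, d}  B2 = {b, c, d}  B3 = {a, d, g}  B4 = {d, e, g}  B5 = {c, d, f}
Tree: B1–B2, B1–B3, B3–B4, B2–B5

Every bag has size at most 3, so the width is 3 − 1 = 2 and tw(G) ≤ 2. On the other hand G contains the 3-clique {d, e, g}. A clique must lie in a single bag of any decomposition, so no decomposition can have width below 2. Therefore the treewidth is 2.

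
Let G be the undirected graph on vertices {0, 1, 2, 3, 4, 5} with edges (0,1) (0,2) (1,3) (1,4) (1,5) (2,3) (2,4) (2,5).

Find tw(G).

2

A width-2 tree decomposition is:
Bags: B1 = {0, 1, 2}  B2 = {1, 2, 4}  B3 = {1, 2, 3}  B4 = {1, 2, 5}
Tree: B1–B2, B2–B3, B3–B4
Every bag has size at most 3, so the width is 3 − 1 = 2 and tw(G) ≤ 2. For the lower bound, G contains the cycle 1–0–2–4–1, so G is not a forest; only forests have treewidth ≤ 1, hence tw(G) ≥ 2. Therefore the treewidth is 2.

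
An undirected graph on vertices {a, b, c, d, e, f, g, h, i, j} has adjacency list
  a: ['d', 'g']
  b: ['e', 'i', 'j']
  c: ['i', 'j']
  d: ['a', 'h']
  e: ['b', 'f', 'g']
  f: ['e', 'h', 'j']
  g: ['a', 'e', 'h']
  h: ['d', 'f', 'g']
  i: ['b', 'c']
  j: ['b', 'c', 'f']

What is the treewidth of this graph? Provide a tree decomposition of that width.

Treewidth 2.
Bags: B1 = {a, d, h}  B2 = {a, g, h}  B3 = {f, g, h}  B4 = {e, f, g}  B5 = {e, f, j}  B6 = {b, e, j}  B7 = {b, c, j}  B8 = {b, c, i}
Tree: B1–B2, B2–B3, B3–B4, B4–B5, B5–B6, B6–B7, B7–B8

The largest bag has 3 vertices, giving width 2; this decomposition certifies tw(G) ≤ 2. Since d–a–g–h–d is a cycle in G, G is not acyclic. Forests are exactly the graphs of treewidth ≤ 1, so tw(G) ≥ 2. Hence tw(G) = 2 exactly.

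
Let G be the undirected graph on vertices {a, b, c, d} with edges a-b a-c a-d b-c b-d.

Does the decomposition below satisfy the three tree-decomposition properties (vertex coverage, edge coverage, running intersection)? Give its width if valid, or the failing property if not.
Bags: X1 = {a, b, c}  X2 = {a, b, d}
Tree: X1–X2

Every vertex of G appears in some bag (union = {a, b, c, d}); every edge is covered by a bag; and for each vertex v the set of bags containing v is connected in the bag tree. The decomposition is therefore valid. The largest bag has 3 vertices, so the width is 2.

Yes; width 2.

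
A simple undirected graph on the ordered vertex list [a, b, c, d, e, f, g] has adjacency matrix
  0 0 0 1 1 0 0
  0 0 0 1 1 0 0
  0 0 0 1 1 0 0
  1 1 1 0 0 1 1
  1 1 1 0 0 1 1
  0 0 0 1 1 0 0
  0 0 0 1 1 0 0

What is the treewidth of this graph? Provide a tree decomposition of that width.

Treewidth 2.
One optimal decomposition is:
Bags: B1 = {c, d, e}  B2 = {a, d, e}  B3 = {d, e, g}  B4 = {d, e, f}  B5 = {b, d, e}
Tree: B1–B2, B2–B3, B3–B4, B4–B5

The largest bag has 3 vertices, giving width 2; this decomposition certifies tw(G) ≤ 2. Since d–c–e–a–d is a cycle in G, G is not acyclic. Forests are exactly the graphs of treewidth ≤ 1, so tw(G) ≥ 2. The upper and lower bounds meet at 2, so that is the treewidth.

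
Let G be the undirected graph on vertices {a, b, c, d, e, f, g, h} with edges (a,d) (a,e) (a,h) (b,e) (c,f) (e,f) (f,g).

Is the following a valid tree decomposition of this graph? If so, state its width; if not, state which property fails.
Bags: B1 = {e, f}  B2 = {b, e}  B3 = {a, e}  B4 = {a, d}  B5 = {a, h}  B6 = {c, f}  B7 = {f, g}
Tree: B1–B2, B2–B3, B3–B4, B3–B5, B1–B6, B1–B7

Yes; width 1.

Checking the three conditions: (i) the bags cover all of {a, b, c, d, e, f, g, h}; (ii) for each edge, some bag contains both endpoints; (iii) the bags containing any fixed vertex form a subtree. All hold, so the decomposition is valid with width 2 − 1 = 1.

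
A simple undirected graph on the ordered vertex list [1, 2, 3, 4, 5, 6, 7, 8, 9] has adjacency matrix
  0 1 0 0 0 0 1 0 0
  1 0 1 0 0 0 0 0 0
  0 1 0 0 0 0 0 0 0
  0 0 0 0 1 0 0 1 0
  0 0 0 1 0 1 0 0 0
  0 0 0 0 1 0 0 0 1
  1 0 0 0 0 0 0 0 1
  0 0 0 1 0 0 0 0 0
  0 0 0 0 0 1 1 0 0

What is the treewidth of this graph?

A width-1 tree decomposition is:
Bags: B1 = {2, 3}  B2 = {1, 2}  B3 = {1, 7}  B4 = {7, 9}  B5 = {6, 9}  B6 = {5, 6}  B7 = {4, 5}  B8 = {4, 8}
Tree: B1–B2, B2–B3, B3–B4, B4–B5, B5–B6, B6–B7, B7–B8
Every bag has size at most 2, so the width is 2 − 1 = 1 and tw(G) ≤ 1. Since G has at least one edge (e.g. 3–2), it is not an edgeless graph, so tw(G) ≥ 1. Therefore the treewidth is 1.

1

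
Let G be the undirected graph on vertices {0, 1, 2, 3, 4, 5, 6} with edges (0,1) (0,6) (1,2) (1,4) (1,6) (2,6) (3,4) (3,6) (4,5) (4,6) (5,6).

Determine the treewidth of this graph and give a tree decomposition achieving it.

Treewidth 2.
Bags: B1 = {4, 5, 6}  B2 = {1, 4, 6}  B3 = {0, 1, 6}  B4 = {1, 2, 6}  B5 = {3, 4, 6}
Tree: B1–B2, B2–B3, B2–B4, B2–B5

The largest bag has 3 vertices, giving width 2; this decomposition certifies tw(G) ≤ 2. For the lower bound, the 3 vertices {0, 1, 6} are pairwise adjacent, and any tree decomposition puts a clique entirely inside one bag — forcing width ≥ 2. Hence tw(G) = 2 exactly.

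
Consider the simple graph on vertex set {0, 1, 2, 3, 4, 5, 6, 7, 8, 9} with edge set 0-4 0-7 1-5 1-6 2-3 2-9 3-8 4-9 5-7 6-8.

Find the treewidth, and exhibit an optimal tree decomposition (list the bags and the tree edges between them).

Each bag holds 3 vertices, so the decomposition has width 2, which upper-bounds the treewidth. The edges 1–5–7–0–4–9–2–3–8–6–1 form a cycle, so G is not a tree and its treewidth is at least 2. Combining the bounds, tw(G) = 2.

Treewidth 2.
Bags: B1 = {1, 5, 7}  B2 = {0, 1, 7}  B3 = {0, 1, 4}  B4 = {1, 4, 9}  B5 = {1, 2, 9}  B6 = {1, 2, 3}  B7 = {1, 3, 8}  B8 = {1, 6, 8}
Tree: B1–B2, B2–B3, B3–B4, B4–B5, B5–B6, B6–B7, B7–B8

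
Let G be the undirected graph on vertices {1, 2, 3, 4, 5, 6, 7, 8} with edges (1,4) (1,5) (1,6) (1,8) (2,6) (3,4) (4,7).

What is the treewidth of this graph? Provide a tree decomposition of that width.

Treewidth 1.
One optimal decomposition is:
Bags: B1 = {1, 6}  B2 = {1, 4}  B3 = {2, 6}  B4 = {4, 7}  B5 = {1, 8}  B6 = {1, 5}  B7 = {3, 4}
Tree: B1–B2, B1–B3, B2–B4, B1–B5, B2–B6, B4–B7

The largest bag has 2 vertices, giving width 1; this decomposition certifies tw(G) ≤ 1. Any graph with an edge has treewidth ≥ 1, and G has the edge 6–1. The upper and lower bounds meet at 1, so that is the treewidth.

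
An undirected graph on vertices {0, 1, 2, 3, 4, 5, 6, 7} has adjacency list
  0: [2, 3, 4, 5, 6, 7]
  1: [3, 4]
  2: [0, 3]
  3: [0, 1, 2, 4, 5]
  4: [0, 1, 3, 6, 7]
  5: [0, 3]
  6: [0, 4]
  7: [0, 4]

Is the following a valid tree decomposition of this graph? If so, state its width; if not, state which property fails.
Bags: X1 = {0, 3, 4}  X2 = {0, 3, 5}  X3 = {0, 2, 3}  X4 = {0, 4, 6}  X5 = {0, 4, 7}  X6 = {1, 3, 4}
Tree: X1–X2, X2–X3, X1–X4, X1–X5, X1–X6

Yes; width 2.

Vertex coverage: the bags together contain {0, 1, 2, 3, 4, 5, 6, 7}, the full vertex set. Edge coverage: each edge of G has both endpoints in at least one bag. Running intersection: for every vertex, the bags containing it form a connected subtree. All three properties hold, so this is a valid tree decomposition of width max|bag| − 1 = 2, and hence tw(G) ≤ 2.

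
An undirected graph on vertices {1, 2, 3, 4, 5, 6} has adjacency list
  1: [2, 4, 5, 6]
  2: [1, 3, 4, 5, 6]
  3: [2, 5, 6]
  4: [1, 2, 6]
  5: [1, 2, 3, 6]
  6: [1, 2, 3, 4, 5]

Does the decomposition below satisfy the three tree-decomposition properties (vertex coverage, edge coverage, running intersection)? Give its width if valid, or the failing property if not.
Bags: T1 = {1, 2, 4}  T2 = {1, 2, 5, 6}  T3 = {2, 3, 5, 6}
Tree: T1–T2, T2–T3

No — edge (6,4) lies in no bag.

A tree decomposition must satisfy three properties: every vertex lies in some bag; for every edge, both endpoints lie together in some bag; and for every vertex, the bags containing it form a connected subtree. Here edge (6,4) lies in no bag, so the decomposition is invalid.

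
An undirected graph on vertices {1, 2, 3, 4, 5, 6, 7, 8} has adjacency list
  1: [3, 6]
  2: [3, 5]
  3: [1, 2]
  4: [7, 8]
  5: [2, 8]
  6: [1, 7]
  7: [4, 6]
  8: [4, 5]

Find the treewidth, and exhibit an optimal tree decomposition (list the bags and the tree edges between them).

Treewidth 2.
Bags: B1 = {1, 2, 3}  B2 = {1, 2, 5}  B3 = {1, 5, 8}  B4 = {1, 4, 8}  B5 = {1, 4, 7}  B6 = {1, 6, 7}
Tree: B1–B2, B2–B3, B3–B4, B4–B5, B5–B6

The largest bag has 3 vertices, giving width 2; this decomposition certifies tw(G) ≤ 2. Since 1–3–2–5–8–4–7–6–1 is a cycle in G, G is not acyclic. Forests are exactly the graphs of treewidth ≤ 1, so tw(G) ≥ 2. The upper and lower bounds meet at 2, so that is the treewidth.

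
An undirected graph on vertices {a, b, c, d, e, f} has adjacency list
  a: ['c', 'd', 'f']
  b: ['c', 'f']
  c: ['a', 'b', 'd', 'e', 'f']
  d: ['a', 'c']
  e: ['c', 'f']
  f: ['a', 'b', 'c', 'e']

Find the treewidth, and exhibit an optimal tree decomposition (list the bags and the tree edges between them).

Treewidth 2.
One such decomposition:
Bags: B1 = {a, c, f}  B2 = {a, c, d}  B3 = {c, e, f}  B4 = {b, c, f}
Tree: B1–B2, B1–B3, B1–B4

Each bag holds 3 vertices, so the decomposition has width 2, which upper-bounds the treewidth. For the lower bound, the 3 vertices {a, c, d} are pairwise adjacent, and any tree decomposition puts a clique entirely inside one bag — forcing width ≥ 2. Combining the bounds, tw(G) = 2.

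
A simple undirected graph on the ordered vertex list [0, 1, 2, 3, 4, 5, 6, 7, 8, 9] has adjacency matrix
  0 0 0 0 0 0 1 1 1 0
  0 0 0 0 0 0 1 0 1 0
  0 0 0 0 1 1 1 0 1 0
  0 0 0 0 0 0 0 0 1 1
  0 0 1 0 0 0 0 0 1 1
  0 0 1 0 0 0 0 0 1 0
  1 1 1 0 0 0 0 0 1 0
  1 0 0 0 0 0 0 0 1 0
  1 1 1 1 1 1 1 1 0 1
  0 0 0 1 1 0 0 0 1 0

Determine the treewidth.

2

A width-2 tree decomposition is:
Bags: B1 = {2, 4, 8}  B2 = {4, 8, 9}  B3 = {2, 6, 8}  B4 = {3, 8, 9}  B5 = {1, 6, 8}  B6 = {2, 5, 8}  B7 = {0, 6, 8}  B8 = {0, 7, 8}
Tree: B1–B2, B1–B3, B2–B4, B3–B5, B3–B6, B5–B7, B7–B8
Each bag holds 3 vertices, so the decomposition has width 2, which upper-bounds the treewidth. For the lower bound, the 3 vertices {0, 6, 8} are pairwise adjacent, and any tree decomposition puts a clique entirely inside one bag — forcing width ≥ 2. Therefore the treewidth is 2.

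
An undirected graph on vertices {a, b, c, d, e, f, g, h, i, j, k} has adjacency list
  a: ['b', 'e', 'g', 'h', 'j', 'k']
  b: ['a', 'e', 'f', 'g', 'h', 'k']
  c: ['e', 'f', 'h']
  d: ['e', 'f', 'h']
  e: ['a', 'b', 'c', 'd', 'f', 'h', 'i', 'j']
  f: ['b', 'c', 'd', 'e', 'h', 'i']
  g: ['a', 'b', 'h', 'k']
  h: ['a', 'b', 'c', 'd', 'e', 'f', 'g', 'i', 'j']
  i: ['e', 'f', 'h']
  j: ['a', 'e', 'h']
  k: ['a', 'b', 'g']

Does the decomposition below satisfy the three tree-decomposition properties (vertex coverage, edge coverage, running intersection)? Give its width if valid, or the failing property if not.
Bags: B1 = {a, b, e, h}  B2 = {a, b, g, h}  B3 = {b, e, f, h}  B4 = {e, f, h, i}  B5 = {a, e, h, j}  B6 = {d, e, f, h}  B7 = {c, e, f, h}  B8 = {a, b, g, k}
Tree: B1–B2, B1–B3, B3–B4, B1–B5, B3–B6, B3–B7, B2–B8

Yes; width 3.

Vertex coverage: the bags together contain {a, b, c, d, e, f, g, h, i, j, k}, the full vertex set. Edge coverage: each edge of G has both endpoints in at least one bag. Running intersection: for every vertex, the bags containing it form a connected subtree. All three properties hold, so this is a valid tree decomposition of width max|bag| − 1 = 3, and hence tw(G) ≤ 3.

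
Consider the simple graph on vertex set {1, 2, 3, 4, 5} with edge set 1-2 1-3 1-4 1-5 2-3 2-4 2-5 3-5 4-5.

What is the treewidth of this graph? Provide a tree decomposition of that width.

Every bag has size at most 4, so the width is 4 − 1 = 3 and tw(G) ≤ 3. For the lower bound, the 4 vertices {1, 2, 3, 5} are pairwise adjacent, and any tree decomposition puts a clique entirely inside one bag — forcing width ≥ 3. Therefore the treewidth is 3.

Treewidth 3.
One optimal decomposition is:
Bags: B1 = {1, 2, 3, 5}  B2 = {1, 2, 4, 5}
Tree: B1–B2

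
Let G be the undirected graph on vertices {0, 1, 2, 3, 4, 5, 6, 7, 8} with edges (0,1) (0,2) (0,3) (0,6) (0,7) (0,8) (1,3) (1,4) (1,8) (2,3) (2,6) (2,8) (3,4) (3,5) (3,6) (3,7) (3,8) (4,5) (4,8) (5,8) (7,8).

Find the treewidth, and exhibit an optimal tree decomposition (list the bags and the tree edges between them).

Treewidth 3.
One such decomposition:
Bags: B1 = {0, 2, 3, 8}  B2 = {0, 1, 3, 8}  B3 = {1, 3, 4, 8}  B4 = {0, 3, 7, 8}  B5 = {3, 4, 5, 8}  B6 = {0, 2, 3, 6}
Tree: B1–B2, B2–B3, B1–B4, B3–B5, B1–B6

Each bag holds 4 vertices, so the decomposition has width 3, which upper-bounds the treewidth. For the lower bound, the 4 vertices {0, 1, 3, 8} are pairwise adjacent, and any tree decomposition puts a clique entirely inside one bag — forcing width ≥ 3. Therefore the treewidth is 3.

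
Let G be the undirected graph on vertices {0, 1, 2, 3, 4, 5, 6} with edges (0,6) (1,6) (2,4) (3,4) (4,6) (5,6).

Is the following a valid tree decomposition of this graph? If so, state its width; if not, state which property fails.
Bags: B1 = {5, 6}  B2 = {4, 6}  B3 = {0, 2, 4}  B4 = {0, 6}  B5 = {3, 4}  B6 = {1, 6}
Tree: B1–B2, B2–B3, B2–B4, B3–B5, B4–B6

A tree decomposition must satisfy three properties: every vertex lies in some bag; for every edge, both endpoints lie together in some bag; and for every vertex, the bags containing it form a connected subtree. Here bags containing vertex 0 are not connected in the tree, so the decomposition is invalid.

No — bags containing vertex 0 are not connected in the tree.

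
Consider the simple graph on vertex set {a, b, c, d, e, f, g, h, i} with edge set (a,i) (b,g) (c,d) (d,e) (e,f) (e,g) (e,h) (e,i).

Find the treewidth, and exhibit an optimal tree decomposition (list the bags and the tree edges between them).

Treewidth 1.
Bags: B1 = {e, h}  B2 = {e, g}  B3 = {e, i}  B4 = {d, e}  B5 = {a, i}  B6 = {b, g}  B7 = {c, d}  B8 = {e, f}
Tree: B1–B2, B2–B3, B1–B4, B3–B5, B2–B6, B4–B7, B1–B8

Each bag holds 2 vertices, so the decomposition has width 1, which upper-bounds the treewidth. Since G has at least one edge (e.g. e–h), it is not an edgeless graph, so tw(G) ≥ 1. Hence tw(G) = 1 exactly.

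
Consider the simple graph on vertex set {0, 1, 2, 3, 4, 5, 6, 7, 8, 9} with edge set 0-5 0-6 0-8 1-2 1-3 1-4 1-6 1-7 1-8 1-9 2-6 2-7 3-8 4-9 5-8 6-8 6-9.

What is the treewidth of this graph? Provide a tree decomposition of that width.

Every bag has size at most 3, so the width is 3 − 1 = 2 and tw(G) ≤ 2. On the other hand G contains the 3-clique {0, 5, 8}. A clique must lie in a single bag of any decomposition, so no decomposition can have width below 2. The upper and lower bounds meet at 2, so that is the treewidth.

Treewidth 2.
One such decomposition:
Bags: B1 = {1, 2, 6}  B2 = {1, 6, 8}  B3 = {1, 6, 9}  B4 = {1, 3, 8}  B5 = {1, 2, 7}  B6 = {1, 4, 9}  B7 = {0, 6, 8}  B8 = {0, 5, 8}
Tree: B1–B2, B1–B3, B2–B4, B1–B5, B3–B6, B2–B7, B7–B8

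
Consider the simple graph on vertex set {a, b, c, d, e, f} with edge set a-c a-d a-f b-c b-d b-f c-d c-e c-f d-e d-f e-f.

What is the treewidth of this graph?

A width-3 tree decomposition is:
Bags: B1 = {c, d, e, f}  B2 = {a, c, d, f}  B3 = {b, c, d, f}
Tree: B1–B2, B1–B3
The largest bag has 4 vertices, giving width 3; this decomposition certifies tw(G) ≤ 3. For the lower bound, the 4 vertices {c, d, e, f} are pairwise adjacent, and any tree decomposition puts a clique entirely inside one bag — forcing width ≥ 3. Therefore the treewidth is 3.

3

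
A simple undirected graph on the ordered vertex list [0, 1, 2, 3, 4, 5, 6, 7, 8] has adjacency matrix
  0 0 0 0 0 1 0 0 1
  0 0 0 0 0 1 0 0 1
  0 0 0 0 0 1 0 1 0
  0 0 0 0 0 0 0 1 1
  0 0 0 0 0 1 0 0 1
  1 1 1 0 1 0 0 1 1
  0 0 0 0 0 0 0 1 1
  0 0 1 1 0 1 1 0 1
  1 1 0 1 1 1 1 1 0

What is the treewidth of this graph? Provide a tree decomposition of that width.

Treewidth 2.
Bags: B1 = {4, 5, 8}  B2 = {5, 7, 8}  B3 = {2, 5, 7}  B4 = {0, 5, 8}  B5 = {6, 7, 8}  B6 = {1, 5, 8}  B7 = {3, 7, 8}
Tree: B1–B2, B2–B3, B2–B4, B2–B5, B4–B6, B2–B7

The largest bag has 3 vertices, giving width 2; this decomposition certifies tw(G) ≤ 2. Conversely, {3, 7, 8} is a clique of size 3, and the vertices of any clique must share a bag in every tree decomposition; so some bag has ≥ 3 vertices and tw(G) ≥ 2. Hence tw(G) = 2 exactly.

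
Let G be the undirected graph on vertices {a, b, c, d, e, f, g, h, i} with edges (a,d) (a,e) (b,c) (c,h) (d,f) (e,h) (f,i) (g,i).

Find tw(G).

A width-1 tree decomposition is:
Bags: B1 = {b, c}  B2 = {c, h}  B3 = {e, h}  B4 = {a, e}  B5 = {a, d}  B6 = {d, f}  B7 = {f, i}  B8 = {g, i}
Tree: B1–B2, B2–B3, B3–B4, B4–B5, B5–B6, B6–B7, B7–B8
Each bag holds 2 vertices, so the decomposition has width 1, which upper-bounds the treewidth. Any graph with an edge has treewidth ≥ 1, and G has the edge b–c. Therefore the treewidth is 1.

1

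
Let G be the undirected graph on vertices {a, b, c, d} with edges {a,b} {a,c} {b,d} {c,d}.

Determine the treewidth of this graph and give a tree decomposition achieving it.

Treewidth 2.
One such decomposition:
Bags: B1 = {a, c, d}  B2 = {a, b, d}
Tree: B1–B2

Each bag holds 3 vertices, so the decomposition has width 2, which upper-bounds the treewidth. For the lower bound, G contains the cycle a–c–d–b–a, so G is not a forest; only forests have treewidth ≤ 1, hence tw(G) ≥ 2. Hence tw(G) = 2 exactly.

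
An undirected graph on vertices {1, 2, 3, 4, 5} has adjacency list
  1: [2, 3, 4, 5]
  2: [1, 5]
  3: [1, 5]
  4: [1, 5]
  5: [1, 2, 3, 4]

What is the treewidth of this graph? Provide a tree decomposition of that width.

Every bag has size at most 3, so the width is 3 − 1 = 2 and tw(G) ≤ 2. Conversely, {1, 2, 5} is a clique of size 3, and the vertices of any clique must share a bag in every tree decomposition; so some bag has ≥ 3 vertices and tw(G) ≥ 2. The upper and lower bounds meet at 2, so that is the treewidth.

Treewidth 2.
Bags: B1 = {1, 4, 5}  B2 = {1, 3, 5}  B3 = {1, 2, 5}
Tree: B1–B2, B2–B3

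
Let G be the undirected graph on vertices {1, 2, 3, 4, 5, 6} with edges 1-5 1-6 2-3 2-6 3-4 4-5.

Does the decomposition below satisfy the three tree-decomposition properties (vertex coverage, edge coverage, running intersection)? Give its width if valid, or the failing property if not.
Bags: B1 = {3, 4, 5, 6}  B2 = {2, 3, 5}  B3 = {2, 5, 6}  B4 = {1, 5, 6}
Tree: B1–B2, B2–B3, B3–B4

A tree decomposition must satisfy three properties: every vertex lies in some bag; for every edge, both endpoints lie together in some bag; and for every vertex, the bags containing it form a connected subtree. Here bags containing vertex 6 are not connected in the tree, so the decomposition is invalid.

No — bags containing vertex 6 are not connected in the tree.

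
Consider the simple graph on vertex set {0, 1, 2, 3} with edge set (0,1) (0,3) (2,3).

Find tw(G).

1

A width-1 tree decomposition is:
Bags: B1 = {2, 3}  B2 = {0, 3}  B3 = {0, 1}
Tree: B1–B2, B2–B3
The largest bag has 2 vertices, giving width 1; this decomposition certifies tw(G) ≤ 1. Since G has at least one edge (e.g. 3–2), it is not an edgeless graph, so tw(G) ≥ 1. Combining the bounds, tw(G) = 1.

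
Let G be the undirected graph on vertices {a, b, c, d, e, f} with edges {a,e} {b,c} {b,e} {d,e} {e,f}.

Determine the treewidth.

A width-1 tree decomposition is:
Bags: B1 = {b, c}  B2 = {b, e}  B3 = {a, e}  B4 = {e, f}  B5 = {d, e}
Tree: B1–B2, B2–B3, B3–B4, B4–B5
The largest bag has 2 vertices, giving width 1; this decomposition certifies tw(G) ≤ 1. Since G has at least one edge (e.g. c–b), it is not an edgeless graph, so tw(G) ≥ 1. Combining the bounds, tw(G) = 1.

1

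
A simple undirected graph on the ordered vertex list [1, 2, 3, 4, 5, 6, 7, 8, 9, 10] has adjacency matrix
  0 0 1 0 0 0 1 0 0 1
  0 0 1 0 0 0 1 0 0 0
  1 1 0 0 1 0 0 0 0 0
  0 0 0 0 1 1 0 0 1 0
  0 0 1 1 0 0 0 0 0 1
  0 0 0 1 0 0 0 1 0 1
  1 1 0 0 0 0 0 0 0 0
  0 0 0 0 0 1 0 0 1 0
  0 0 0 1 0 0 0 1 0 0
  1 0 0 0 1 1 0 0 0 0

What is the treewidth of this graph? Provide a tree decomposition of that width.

Every bag has size at most 3, so the width is 3 − 1 = 2 and tw(G) ≤ 2. The edges 7–2–3–1–7 form a cycle, so G is not a tree and its treewidth is at least 2. Hence tw(G) = 2 exactly.

Treewidth 2.
One such decomposition:
Bags: B1 = {1, 2, 7}  B2 = {1, 2, 3}  B3 = {1, 3, 10}  B4 = {3, 5, 10}  B5 = {5, 6, 10}  B6 = {4, 5, 6}  B7 = {4, 6, 8}  B8 = {4, 8, 9}
Tree: B1–B2, B2–B3, B3–B4, B4–B5, B5–B6, B6–B7, B7–B8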